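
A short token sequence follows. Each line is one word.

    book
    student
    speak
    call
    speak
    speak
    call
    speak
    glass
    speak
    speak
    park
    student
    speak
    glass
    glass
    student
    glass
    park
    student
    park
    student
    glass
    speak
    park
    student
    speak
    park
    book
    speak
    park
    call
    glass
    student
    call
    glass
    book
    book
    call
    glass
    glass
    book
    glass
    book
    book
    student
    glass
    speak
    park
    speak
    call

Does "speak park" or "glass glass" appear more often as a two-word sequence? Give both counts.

"speak park": 5 occurrences
"glass glass": 2 occurrences

"speak park" (5 vs 2)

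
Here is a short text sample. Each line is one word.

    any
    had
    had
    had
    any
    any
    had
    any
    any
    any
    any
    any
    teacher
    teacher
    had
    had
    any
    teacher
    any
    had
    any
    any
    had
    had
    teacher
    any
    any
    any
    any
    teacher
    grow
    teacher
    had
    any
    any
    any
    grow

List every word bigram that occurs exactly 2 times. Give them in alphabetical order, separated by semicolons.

Bigram counts meeting the condition (exactly 2 times):
  teacher any: 2
  teacher had: 2

teacher any; teacher had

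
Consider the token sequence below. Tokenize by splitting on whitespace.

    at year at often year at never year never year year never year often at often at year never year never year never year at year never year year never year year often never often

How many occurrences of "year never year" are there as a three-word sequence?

Scanning the 33 overlapping trigram windows for "year never year":
  position 8–10: year never year
  position 11–13: year never year
  position 18–20: year never year
  position 20–22: year never year
  position 22–24: year never year
  position 26–28: year never year
  position 29–31: year never year

7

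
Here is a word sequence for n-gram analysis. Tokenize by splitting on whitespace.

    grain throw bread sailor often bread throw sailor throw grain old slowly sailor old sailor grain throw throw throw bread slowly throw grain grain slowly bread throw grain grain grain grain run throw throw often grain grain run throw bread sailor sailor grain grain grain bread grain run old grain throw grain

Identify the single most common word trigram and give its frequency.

"grain grain grain", 3 times

Trigram frequencies (highest first):
  grain grain grain: 3
  throw bread sailor: 2
  throw grain grain: 2
  grain grain run: 2
  grain run throw: 2
  grain throw bread: 1
  … (38 more, each ≤ 1)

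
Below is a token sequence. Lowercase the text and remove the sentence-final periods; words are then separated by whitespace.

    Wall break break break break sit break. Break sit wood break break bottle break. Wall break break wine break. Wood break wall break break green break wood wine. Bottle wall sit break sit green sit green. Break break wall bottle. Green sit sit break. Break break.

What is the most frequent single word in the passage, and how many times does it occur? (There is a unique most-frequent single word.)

Unigram frequencies (highest first):
  break: 22
  sit: 7
  wall: 5
  green: 4
  wood: 3
  bottle: 3
  … (1 more, each ≤ 2)

"break", 22 times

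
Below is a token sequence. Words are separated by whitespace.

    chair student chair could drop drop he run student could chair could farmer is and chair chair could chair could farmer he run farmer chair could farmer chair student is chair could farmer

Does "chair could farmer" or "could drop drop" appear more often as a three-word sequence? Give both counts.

"chair could farmer" (4 vs 1)

"chair could farmer": 4 occurrences
"could drop drop": 1 occurrence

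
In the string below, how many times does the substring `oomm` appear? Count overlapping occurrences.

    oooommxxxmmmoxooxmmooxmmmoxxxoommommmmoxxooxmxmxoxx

Sliding a length-4 window over the 51 characters (48 positions):
  position 3–6: oomm
  position 30–33: oomm

2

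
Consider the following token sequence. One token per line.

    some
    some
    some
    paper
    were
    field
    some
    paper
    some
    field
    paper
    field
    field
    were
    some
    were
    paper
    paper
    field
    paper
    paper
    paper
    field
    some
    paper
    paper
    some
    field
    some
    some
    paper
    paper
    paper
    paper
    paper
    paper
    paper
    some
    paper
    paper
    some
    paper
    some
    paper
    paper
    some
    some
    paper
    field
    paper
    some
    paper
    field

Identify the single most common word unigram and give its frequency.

"paper", 25 times

Unigram frequencies (highest first):
  paper: 25
  some: 16
  field: 9
  were: 3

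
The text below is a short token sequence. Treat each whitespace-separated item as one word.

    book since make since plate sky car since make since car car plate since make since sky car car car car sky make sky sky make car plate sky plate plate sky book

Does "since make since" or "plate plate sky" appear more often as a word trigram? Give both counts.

"since make since" (3 vs 1)

"since make since": 3 occurrences
"plate plate sky": 1 occurrence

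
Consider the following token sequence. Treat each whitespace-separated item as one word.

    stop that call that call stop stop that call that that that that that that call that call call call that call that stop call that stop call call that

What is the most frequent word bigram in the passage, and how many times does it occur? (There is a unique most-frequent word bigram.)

"call that", 7 times

Bigram frequencies (highest first):
  call that: 7
  that call: 6
  that that: 5
  call call: 3
  stop that: 2
  that stop: 2
  … (3 more, each ≤ 2)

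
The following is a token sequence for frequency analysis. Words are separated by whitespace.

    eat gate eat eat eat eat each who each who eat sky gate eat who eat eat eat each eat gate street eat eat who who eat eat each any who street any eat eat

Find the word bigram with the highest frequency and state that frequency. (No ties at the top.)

"eat eat", 8 times

Bigram frequencies (highest first):
  eat eat: 8
  eat each: 3
  who eat: 3
  eat gate: 2
  gate eat: 2
  each who: 2
  … (13 more, each ≤ 2)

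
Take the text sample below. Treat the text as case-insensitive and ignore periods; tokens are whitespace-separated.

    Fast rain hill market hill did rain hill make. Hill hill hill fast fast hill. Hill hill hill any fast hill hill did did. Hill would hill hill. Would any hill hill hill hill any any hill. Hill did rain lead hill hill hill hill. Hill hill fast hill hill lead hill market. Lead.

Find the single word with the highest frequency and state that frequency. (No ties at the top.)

"hill", 30 times

Unigram frequencies (highest first):
  hill: 30
  fast: 5
  did: 4
  any: 4
  rain: 3
  lead: 3
  … (3 more, each ≤ 2)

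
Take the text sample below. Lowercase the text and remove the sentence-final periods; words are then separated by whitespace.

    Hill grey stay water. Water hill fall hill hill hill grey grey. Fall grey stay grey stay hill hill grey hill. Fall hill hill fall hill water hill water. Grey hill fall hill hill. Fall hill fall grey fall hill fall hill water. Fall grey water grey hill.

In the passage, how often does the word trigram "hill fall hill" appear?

Scanning the 46 overlapping trigram windows for "hill fall hill":
  position 6–8: hill fall hill
  position 21–23: hill fall hill
  position 24–26: hill fall hill
  position 31–33: hill fall hill
  position 34–36: hill fall hill
  position 40–42: hill fall hill

6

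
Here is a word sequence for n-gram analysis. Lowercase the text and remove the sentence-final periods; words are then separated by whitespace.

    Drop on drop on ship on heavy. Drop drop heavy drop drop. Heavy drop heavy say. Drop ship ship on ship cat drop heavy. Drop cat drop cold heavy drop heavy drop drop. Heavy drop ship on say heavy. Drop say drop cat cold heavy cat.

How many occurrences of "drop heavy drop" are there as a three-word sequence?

5

Scanning the 44 overlapping trigram windows for "drop heavy drop":
  position 9–11: drop heavy drop
  position 12–14: drop heavy drop
  position 23–25: drop heavy drop
  position 30–32: drop heavy drop
  position 33–35: drop heavy drop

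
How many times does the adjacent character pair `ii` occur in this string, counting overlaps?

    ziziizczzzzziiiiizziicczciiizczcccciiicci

Sliding a length-2 window over the 41 characters (40 positions):
  position 4–5: ii
  position 13–14: ii
  position 14–15: ii
  position 15–16: ii
  position 16–17: ii
  position 20–21: ii
  position 26–27: ii
  position 27–28: ii
  position 36–37: ii
  position 37–38: ii

10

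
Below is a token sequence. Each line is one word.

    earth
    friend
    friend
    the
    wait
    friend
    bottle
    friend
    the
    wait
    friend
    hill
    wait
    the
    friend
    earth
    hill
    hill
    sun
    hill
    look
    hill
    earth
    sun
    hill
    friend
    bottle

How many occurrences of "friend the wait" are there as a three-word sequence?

2

Scanning the 25 overlapping trigram windows for "friend the wait":
  position 3–5: friend the wait
  position 8–10: friend the wait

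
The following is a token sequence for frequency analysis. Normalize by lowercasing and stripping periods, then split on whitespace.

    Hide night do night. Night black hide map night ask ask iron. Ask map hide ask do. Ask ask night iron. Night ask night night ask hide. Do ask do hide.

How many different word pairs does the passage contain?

31 tokens → 30 bigram windows in total.
Repeated bigrams (each contributes count−1 duplicates):
  night ask: 3
  ask ask: 2
  ask do: 2
  ask night: 2
  do ask: 2
  night night: 2
7 duplicate windows → 30 − 7 = 23 distinct.

23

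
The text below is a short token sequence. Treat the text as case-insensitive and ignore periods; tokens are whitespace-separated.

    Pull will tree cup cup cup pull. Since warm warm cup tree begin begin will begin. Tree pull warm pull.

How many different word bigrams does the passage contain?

18

20 tokens → 19 bigram windows in total.
Repeated bigrams (each contributes count−1 duplicates):
  cup cup: 2
1 duplicate windows → 19 − 1 = 18 distinct.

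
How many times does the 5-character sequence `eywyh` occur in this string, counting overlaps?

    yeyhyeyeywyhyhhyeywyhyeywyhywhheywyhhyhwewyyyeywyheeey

5

Sliding a length-5 window over the 54 characters (50 positions):
  position 8–12: eywyh
  position 17–21: eywyh
  position 23–27: eywyh
  position 32–36: eywyh
  position 46–50: eywyh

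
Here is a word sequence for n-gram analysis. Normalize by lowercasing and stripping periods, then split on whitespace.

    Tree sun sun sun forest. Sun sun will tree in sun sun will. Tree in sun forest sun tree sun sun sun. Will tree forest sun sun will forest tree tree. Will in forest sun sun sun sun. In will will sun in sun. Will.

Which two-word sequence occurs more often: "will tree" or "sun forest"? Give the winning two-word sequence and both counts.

"will tree" (3 vs 2)

"will tree": 3 occurrences
"sun forest": 2 occurrences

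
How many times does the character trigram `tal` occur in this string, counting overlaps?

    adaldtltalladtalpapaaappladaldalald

Sliding a length-3 window over the 35 characters (33 positions):
  position 8–10: tal
  position 14–16: tal

2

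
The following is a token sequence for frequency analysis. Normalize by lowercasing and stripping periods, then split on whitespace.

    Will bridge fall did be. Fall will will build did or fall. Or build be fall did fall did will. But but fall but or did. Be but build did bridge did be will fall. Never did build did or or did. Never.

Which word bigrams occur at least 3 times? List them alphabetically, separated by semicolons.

Bigram counts meeting the condition (at least 3 times):
  build did: 3
  did be: 3
  fall did: 3

build did; did be; fall did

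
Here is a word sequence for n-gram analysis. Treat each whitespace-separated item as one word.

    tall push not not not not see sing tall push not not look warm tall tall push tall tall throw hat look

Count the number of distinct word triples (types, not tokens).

17

22 tokens → 20 trigram windows in total.
Repeated trigrams (each contributes count−1 duplicates):
  not not not: 2
  push not not: 2
  tall push not: 2
3 duplicate windows → 20 − 3 = 17 distinct.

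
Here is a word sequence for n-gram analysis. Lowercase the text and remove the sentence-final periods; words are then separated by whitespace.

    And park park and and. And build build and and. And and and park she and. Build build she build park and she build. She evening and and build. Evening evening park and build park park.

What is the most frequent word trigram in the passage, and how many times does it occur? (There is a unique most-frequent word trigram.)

"and and and", 4 times

Trigram frequencies (highest first):
  and and and: 4
  and and build: 2
  and build build: 2
  and park park: 1
  park park and: 1
  park and and: 1
  … (23 more, each ≤ 1)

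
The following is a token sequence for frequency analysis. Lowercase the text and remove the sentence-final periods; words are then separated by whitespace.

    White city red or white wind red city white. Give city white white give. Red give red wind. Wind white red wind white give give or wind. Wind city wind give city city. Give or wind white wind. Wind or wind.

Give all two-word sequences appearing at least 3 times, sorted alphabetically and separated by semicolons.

or wind; white give; wind white; wind wind

Bigram counts meeting the condition (at least 3 times):
  or wind: 3
  white give: 3
  wind white: 3
  wind wind: 3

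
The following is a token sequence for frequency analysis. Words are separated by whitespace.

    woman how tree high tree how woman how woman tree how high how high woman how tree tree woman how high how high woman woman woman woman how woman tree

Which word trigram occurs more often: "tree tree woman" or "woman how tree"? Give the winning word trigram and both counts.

"tree tree woman": 1 occurrence
"woman how tree": 2 occurrences

"woman how tree" (2 vs 1)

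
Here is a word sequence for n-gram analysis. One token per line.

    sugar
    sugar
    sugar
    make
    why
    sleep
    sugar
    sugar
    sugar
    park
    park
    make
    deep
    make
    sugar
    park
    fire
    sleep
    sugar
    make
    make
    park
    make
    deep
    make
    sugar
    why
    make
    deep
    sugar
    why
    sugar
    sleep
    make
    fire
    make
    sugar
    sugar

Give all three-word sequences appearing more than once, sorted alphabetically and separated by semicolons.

deep make sugar; make deep make; park make deep; sugar sugar sugar

Trigram counts meeting the condition (more than once):
  deep make sugar: 2
  make deep make: 2
  park make deep: 2
  sugar sugar sugar: 2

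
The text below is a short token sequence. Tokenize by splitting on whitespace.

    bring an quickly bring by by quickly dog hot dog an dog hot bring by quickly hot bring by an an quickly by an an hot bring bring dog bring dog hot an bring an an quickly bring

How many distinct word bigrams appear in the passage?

22

38 tokens → 37 bigram windows in total.
Repeated bigrams (each contributes count−1 duplicates):
  an an: 3
  an quickly: 3
  bring by: 3
  dog hot: 3
  hot bring: 3
  bring an: 2
  bring dog: 2
  by an: 2
  … (2 more repeated)
15 duplicate windows → 37 − 15 = 22 distinct.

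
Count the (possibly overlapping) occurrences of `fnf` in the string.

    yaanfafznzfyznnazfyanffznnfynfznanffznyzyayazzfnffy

Sliding a length-3 window over the 51 characters (49 positions):
  position 47–49: fnf

1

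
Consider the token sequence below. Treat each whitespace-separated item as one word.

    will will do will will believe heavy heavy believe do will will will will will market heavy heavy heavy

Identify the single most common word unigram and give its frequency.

Unigram frequencies (highest first):
  will: 9
  heavy: 5
  do: 2
  believe: 2
  market: 1

"will", 9 times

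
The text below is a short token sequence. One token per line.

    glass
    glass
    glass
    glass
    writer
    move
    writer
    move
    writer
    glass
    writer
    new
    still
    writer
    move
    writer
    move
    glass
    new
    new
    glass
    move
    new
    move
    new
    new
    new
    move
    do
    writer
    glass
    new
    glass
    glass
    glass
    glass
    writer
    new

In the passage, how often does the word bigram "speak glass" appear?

0

Scanning the 37 overlapping bigram windows for "speak glass":
  (none found)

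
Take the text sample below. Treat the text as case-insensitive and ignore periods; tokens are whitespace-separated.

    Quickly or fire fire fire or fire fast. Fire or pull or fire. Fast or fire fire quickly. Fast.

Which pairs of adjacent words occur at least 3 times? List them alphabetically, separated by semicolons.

fire fire; or fire

Bigram counts meeting the condition (at least 3 times):
  fire fire: 3
  or fire: 4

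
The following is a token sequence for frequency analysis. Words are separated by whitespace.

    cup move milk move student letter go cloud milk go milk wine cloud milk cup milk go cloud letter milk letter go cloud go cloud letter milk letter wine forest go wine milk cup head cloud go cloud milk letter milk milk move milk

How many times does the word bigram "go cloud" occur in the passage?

Scanning the 43 overlapping bigram windows for "go cloud":
  position 7–8: go cloud
  position 17–18: go cloud
  position 22–23: go cloud
  position 24–25: go cloud
  position 37–38: go cloud

5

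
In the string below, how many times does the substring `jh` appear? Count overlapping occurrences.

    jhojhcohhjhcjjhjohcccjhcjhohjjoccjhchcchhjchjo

7

Sliding a length-2 window over the 46 characters (45 positions):
  position 1–2: jh
  position 4–5: jh
  position 10–11: jh
  position 14–15: jh
  position 22–23: jh
  position 25–26: jh
  position 34–35: jh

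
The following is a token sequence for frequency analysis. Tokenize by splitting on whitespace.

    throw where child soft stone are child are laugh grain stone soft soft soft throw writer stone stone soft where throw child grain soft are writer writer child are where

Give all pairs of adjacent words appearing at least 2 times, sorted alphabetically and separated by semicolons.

Bigram counts meeting the condition (at least 2 times):
  child are: 2
  soft soft: 2
  stone soft: 2

child are; soft soft; stone soft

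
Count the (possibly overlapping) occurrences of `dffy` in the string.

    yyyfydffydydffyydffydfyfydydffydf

4

Sliding a length-4 window over the 33 characters (30 positions):
  position 6–9: dffy
  position 12–15: dffy
  position 17–20: dffy
  position 28–31: dffy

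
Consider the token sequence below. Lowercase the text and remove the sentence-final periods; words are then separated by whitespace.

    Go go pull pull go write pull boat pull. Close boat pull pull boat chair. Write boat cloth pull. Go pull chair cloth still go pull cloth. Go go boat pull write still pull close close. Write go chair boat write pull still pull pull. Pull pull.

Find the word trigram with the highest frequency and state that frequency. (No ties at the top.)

Trigram frequencies (highest first):
  pull pull pull: 2
  go go pull: 1
  go pull pull: 1
  pull pull go: 1
  pull go write: 1
  go write pull: 1
  … (38 more, each ≤ 1)

"pull pull pull", 2 times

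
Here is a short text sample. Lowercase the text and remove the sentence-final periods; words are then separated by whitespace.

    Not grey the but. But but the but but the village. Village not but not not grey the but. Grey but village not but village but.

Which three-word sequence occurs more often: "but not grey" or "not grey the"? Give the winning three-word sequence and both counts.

"not grey the" (2 vs 0)

"but not grey": 0 occurrences
"not grey the": 2 occurrences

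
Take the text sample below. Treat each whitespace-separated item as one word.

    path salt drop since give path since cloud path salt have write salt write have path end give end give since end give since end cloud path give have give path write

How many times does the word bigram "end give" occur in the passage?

3

Scanning the 31 overlapping bigram windows for "end give":
  position 17–18: end give
  position 19–20: end give
  position 22–23: end give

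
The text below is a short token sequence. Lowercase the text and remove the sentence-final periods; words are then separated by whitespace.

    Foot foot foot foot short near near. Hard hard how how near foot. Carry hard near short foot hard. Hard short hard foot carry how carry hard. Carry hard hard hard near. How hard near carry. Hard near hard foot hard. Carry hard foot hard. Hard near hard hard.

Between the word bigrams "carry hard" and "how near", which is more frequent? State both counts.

"carry hard": 5 occurrences
"how near": 1 occurrence

"carry hard" (5 vs 1)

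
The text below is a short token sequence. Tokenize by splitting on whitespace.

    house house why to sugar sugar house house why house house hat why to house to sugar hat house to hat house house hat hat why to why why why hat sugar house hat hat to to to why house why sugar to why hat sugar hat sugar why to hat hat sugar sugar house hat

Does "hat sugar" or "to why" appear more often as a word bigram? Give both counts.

"hat sugar" (4 vs 3)

"hat sugar": 4 occurrences
"to why": 3 occurrences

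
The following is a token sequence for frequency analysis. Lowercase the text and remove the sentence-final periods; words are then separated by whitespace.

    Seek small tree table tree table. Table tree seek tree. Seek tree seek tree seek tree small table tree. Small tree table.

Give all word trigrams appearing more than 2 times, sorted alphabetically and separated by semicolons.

Trigram counts meeting the condition (more than 2 times):
  seek tree seek: 3
  tree seek tree: 4

seek tree seek; tree seek tree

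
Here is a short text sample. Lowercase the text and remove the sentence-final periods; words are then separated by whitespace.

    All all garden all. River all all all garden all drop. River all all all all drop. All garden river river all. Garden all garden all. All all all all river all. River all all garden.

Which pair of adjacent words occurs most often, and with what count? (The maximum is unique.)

"all all", 11 times

Bigram frequencies (highest first):
  all all: 11
  all garden: 6
  river all: 5
  garden all: 4
  all river: 3
  all drop: 2
  … (4 more, each ≤ 1)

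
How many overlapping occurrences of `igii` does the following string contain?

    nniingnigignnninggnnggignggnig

0

Sliding a length-4 window over the 30 characters (27 positions):
  (no match at any position)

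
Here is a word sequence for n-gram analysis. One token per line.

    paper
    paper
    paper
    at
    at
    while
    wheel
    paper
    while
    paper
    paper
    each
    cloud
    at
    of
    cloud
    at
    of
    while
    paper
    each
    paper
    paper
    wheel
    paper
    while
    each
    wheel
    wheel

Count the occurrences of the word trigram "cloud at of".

Scanning the 27 overlapping trigram windows for "cloud at of":
  position 13–15: cloud at of
  position 16–18: cloud at of

2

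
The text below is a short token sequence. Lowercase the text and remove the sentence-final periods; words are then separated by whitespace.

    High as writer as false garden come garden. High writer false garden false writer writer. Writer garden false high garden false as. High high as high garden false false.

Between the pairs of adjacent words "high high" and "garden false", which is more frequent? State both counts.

"garden false" (4 vs 1)

"high high": 1 occurrence
"garden false": 4 occurrences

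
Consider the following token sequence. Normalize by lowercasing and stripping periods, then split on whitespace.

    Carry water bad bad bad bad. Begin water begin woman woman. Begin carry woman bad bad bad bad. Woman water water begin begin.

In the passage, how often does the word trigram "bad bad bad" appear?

4

Scanning the 21 overlapping trigram windows for "bad bad bad":
  position 3–5: bad bad bad
  position 4–6: bad bad bad
  position 15–17: bad bad bad
  position 16–18: bad bad bad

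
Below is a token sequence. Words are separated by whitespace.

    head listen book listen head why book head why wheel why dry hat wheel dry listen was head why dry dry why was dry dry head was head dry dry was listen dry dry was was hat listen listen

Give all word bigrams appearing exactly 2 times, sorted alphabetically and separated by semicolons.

Bigram counts meeting the condition (exactly 2 times):
  dry was: 2
  was head: 2
  why dry: 2

dry was; was head; why dry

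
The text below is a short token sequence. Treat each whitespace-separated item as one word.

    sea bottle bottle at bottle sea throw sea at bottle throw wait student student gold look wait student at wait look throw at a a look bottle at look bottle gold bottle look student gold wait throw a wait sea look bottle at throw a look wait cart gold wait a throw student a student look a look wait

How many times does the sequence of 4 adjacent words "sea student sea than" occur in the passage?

Scanning the 56 overlapping 4-gram windows for "sea student sea than":
  (none found)

0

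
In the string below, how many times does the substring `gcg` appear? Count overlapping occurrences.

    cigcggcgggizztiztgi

Sliding a length-3 window over the 19 characters (17 positions):
  position 3–5: gcg
  position 6–8: gcg

2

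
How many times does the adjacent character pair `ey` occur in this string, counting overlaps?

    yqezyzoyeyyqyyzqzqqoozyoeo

Sliding a length-2 window over the 26 characters (25 positions):
  position 9–10: ey

1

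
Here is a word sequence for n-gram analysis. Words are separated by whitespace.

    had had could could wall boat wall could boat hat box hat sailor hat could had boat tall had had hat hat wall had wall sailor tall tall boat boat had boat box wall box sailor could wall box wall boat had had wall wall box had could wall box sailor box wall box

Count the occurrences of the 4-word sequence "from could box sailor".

Scanning the 51 overlapping 4-gram windows for "from could box sailor":
  (none found)

0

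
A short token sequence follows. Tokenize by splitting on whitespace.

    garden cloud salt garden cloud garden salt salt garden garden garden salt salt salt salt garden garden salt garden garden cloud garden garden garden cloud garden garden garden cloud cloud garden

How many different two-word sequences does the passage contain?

31 tokens → 30 bigram windows in total.
Repeated bigrams (each contributes count−1 duplicates):
  garden garden: 8
  garden cloud: 5
  cloud garden: 4
  salt garden: 4
  salt salt: 4
  garden salt: 3
22 duplicate windows → 30 − 22 = 8 distinct.

8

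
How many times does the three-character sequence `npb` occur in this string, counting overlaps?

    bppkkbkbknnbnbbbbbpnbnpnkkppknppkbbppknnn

Sliding a length-3 window over the 41 characters (39 positions):
  (no match at any position)

0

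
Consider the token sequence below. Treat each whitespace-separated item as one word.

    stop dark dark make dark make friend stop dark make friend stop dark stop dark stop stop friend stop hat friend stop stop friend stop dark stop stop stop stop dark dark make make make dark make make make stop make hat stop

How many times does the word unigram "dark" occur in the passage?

10

Scanning the 43 tokens for "dark":
  position 2: dark
  position 3: dark
  position 5: dark
  position 9: dark
  position 13: dark
  position 15: dark
  position 26: dark
  position 31: dark
  position 32: dark
  position 36: dark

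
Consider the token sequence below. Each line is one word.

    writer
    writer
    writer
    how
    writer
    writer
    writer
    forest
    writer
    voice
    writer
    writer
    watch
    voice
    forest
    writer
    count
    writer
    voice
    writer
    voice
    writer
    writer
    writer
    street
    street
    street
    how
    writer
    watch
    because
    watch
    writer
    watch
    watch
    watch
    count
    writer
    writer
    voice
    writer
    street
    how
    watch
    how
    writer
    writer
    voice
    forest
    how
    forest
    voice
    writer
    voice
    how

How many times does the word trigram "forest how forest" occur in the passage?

1

Scanning the 53 overlapping trigram windows for "forest how forest":
  position 49–51: forest how forest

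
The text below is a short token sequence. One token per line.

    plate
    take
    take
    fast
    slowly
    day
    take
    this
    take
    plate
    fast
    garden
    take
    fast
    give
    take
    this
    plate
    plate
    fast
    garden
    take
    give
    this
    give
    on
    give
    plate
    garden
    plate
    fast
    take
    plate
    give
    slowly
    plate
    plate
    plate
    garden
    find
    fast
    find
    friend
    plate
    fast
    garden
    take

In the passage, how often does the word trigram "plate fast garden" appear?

3

Scanning the 45 overlapping trigram windows for "plate fast garden":
  position 10–12: plate fast garden
  position 19–21: plate fast garden
  position 44–46: plate fast garden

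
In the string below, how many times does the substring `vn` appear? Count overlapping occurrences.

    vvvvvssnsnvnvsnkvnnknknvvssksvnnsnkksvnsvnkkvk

Sliding a length-2 window over the 46 characters (45 positions):
  position 11–12: vn
  position 17–18: vn
  position 30–31: vn
  position 38–39: vn
  position 41–42: vn

5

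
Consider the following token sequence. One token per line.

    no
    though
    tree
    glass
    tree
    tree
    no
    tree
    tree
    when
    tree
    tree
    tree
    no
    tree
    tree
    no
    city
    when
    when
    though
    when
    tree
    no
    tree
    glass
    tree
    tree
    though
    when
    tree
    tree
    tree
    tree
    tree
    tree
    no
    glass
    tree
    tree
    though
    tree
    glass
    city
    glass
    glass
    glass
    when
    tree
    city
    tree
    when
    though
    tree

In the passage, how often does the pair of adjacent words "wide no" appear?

Scanning the 53 overlapping bigram windows for "wide no":
  (none found)

0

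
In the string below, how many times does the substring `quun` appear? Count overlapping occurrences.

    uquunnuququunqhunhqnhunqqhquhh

Sliding a length-4 window over the 30 characters (27 positions):
  position 2–5: quun
  position 10–13: quun

2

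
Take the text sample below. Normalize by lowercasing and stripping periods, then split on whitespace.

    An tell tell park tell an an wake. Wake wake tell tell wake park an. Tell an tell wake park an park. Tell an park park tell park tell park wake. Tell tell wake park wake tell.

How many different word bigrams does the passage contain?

15

37 tokens → 36 bigram windows in total.
Repeated bigrams (each contributes count−1 duplicates):
  park tell: 4
  an tell: 3
  tell an: 3
  tell park: 3
  tell tell: 3
  tell wake: 3
  wake park: 3
  wake tell: 3
  … (4 more repeated)
21 duplicate windows → 36 − 21 = 15 distinct.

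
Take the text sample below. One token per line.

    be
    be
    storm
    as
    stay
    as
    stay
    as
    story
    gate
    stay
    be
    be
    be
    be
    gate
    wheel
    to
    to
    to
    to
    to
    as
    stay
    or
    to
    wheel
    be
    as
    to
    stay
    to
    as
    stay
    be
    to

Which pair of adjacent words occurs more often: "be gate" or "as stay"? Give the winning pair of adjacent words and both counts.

"be gate": 1 occurrence
"as stay": 4 occurrences

"as stay" (4 vs 1)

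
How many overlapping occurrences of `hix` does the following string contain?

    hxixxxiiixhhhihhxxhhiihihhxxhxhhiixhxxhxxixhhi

0

Sliding a length-3 window over the 46 characters (44 positions):
  (no match at any position)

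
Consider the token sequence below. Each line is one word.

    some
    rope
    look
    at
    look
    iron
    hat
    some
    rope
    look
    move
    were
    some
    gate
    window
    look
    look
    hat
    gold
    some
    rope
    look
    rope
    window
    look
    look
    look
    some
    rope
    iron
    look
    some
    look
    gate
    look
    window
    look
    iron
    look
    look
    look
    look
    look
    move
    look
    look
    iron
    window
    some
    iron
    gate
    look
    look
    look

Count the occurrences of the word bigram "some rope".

4

Scanning the 53 overlapping bigram windows for "some rope":
  position 1–2: some rope
  position 8–9: some rope
  position 20–21: some rope
  position 28–29: some rope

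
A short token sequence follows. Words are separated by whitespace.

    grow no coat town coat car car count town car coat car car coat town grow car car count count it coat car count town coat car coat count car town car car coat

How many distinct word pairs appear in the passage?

34 tokens → 33 bigram windows in total.
Repeated bigrams (each contributes count−1 duplicates):
  car car: 4
  car coat: 4
  coat car: 4
  car count: 3
  coat town: 2
  count town: 2
  town car: 2
  town coat: 2
15 duplicate windows → 33 − 15 = 18 distinct.

18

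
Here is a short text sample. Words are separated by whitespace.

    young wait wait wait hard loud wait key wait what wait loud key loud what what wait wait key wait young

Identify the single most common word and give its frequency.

Unigram frequencies (highest first):
  wait: 9
  loud: 3
  key: 3
  what: 3
  young: 2
  hard: 1

"wait", 9 times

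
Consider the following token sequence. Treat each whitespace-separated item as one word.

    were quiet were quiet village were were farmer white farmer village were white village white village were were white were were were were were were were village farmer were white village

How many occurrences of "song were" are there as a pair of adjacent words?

Scanning the 30 overlapping bigram windows for "song were":
  (none found)

0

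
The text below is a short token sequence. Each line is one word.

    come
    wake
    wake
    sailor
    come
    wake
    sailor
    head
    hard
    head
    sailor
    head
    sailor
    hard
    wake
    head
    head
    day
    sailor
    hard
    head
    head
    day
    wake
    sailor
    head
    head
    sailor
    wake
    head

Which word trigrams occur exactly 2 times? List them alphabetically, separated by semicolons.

head head day; wake sailor head

Trigram counts meeting the condition (exactly 2 times):
  head head day: 2
  wake sailor head: 2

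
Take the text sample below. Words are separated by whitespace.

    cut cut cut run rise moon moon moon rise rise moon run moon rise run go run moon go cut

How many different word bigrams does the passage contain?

20 tokens → 19 bigram windows in total.
Repeated bigrams (each contributes count−1 duplicates):
  cut cut: 2
  moon moon: 2
  moon rise: 2
  rise moon: 2
  run moon: 2
5 duplicate windows → 19 − 5 = 14 distinct.

14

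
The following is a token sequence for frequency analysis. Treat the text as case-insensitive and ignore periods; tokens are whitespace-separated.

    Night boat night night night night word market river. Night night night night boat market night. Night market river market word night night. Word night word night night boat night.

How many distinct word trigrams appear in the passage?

30 tokens → 28 trigram windows in total.
Repeated trigrams (each contributes count−1 duplicates):
  night night night: 4
  night boat night: 2
  night night boat: 2
  night night word: 2
  night word night: 2
  word night night: 2
8 duplicate windows → 28 − 8 = 20 distinct.

20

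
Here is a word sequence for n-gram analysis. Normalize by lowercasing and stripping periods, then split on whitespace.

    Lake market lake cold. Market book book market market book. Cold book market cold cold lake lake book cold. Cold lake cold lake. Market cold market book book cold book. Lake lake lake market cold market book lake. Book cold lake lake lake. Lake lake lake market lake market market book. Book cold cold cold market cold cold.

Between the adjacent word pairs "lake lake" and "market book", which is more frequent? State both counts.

"lake lake" (8 vs 5)

"lake lake": 8 occurrences
"market book": 5 occurrences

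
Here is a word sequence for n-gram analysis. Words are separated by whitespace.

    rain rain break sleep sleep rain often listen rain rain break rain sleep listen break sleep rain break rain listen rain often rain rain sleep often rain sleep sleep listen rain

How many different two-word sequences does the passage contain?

15

31 tokens → 30 bigram windows in total.
Repeated bigrams (each contributes count−1 duplicates):
  listen rain: 3
  rain break: 3
  rain rain: 3
  rain sleep: 3
  break rain: 2
  break sleep: 2
  often rain: 2
  rain often: 2
  … (3 more repeated)
15 duplicate windows → 30 − 15 = 15 distinct.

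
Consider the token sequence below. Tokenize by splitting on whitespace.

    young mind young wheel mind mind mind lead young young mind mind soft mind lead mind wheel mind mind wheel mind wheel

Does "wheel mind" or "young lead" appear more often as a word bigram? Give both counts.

"wheel mind" (3 vs 0)

"wheel mind": 3 occurrences
"young lead": 0 occurrences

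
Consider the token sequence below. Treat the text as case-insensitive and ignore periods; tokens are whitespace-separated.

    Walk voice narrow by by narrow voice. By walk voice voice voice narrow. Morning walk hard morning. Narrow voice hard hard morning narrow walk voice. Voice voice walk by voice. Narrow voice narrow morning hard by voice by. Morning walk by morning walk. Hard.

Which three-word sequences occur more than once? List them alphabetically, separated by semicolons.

Trigram counts meeting the condition (more than once):
  by morning walk: 2
  hard morning narrow: 2
  morning walk hard: 2
  voice narrow morning: 2
  voice voice voice: 2
  walk voice voice: 2

by morning walk; hard morning narrow; morning walk hard; voice narrow morning; voice voice voice; walk voice voice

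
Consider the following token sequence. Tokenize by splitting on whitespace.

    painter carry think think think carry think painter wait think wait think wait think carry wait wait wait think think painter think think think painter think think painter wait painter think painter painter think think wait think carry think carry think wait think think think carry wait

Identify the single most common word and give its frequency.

Unigram frequencies (highest first):
  think: 23
  wait: 10
  painter: 8
  carry: 6

"think", 23 times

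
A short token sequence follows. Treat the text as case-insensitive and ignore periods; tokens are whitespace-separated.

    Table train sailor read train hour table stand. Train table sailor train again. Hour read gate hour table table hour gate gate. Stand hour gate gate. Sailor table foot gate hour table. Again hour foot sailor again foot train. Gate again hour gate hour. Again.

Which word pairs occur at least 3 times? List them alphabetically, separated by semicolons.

again hour; gate hour; hour gate; hour table

Bigram counts meeting the condition (at least 3 times):
  again hour: 3
  gate hour: 3
  hour gate: 3
  hour table: 3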